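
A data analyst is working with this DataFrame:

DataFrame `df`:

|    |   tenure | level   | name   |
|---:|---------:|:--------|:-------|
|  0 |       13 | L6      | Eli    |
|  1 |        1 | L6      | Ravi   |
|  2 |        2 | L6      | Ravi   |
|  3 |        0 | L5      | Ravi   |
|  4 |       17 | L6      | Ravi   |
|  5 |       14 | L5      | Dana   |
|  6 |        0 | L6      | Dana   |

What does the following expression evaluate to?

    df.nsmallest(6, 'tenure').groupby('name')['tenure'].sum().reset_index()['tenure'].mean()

10.0

take 6 rows with smallest tenure:
   tenure level  name
3       0    L5  Ravi
6       0    L6  Dana
1       1    L6  Ravi
2       2    L6  Ravi
0      13    L6   Eli
5      14    L5  Dana
group by name, sum of tenure:
name
Dana    14
Eli     13
Ravi     3
Name: tenure, dtype: int64
reset_index():
   name  tenure
0  Dana      14
1   Eli      13
2  Ravi       3
Finally, mean of column 'tenure' = 10.0.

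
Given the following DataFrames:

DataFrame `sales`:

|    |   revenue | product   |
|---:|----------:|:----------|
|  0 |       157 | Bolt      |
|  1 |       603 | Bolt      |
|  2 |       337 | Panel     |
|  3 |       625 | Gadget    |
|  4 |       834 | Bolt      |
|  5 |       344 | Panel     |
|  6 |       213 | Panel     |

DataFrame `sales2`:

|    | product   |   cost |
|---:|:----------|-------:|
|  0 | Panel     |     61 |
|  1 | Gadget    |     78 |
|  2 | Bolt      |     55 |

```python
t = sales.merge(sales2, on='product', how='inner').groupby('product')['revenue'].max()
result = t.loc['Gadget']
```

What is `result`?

625

merge on 'product' (how='inner') → 7 rows:
   revenue product  cost
0      157    Bolt    55
1      603    Bolt    55
2      337   Panel    61
3      625  Gadget    78
4      834    Bolt    55
5      344   Panel    61
6      213   Panel    61
group by product, max of revenue:
product
Bolt      834
Gadget    625
Panel     344
Name: revenue, dtype: int64
value at index 'Gadget' → 625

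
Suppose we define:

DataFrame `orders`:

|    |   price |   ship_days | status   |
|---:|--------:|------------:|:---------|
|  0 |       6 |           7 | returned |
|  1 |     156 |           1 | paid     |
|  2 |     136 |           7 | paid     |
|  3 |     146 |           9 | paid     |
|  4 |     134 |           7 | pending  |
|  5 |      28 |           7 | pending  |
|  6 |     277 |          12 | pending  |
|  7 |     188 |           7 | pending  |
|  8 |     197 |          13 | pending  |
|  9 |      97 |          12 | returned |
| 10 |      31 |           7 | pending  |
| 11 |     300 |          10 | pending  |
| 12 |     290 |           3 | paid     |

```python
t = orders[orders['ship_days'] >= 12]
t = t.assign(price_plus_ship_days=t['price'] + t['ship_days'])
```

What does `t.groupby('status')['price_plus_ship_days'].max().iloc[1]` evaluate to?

filter rows where ship_days >= 12:
   price  ship_days    status
6    277         12   pending
8    197         13   pending
9     97         12  returned
add column price_plus_ship_days = t['price'] + t['ship_days']:
   price  ship_days    status  price_plus_ship_days
6    277         12   pending                   289
8    197         13   pending                   210
9     97         12  returned                   109
group by status, max of price_plus_ship_days:
status
pending     289
returned    109
Name: price_plus_ship_days, dtype: int64
Hence 109.

109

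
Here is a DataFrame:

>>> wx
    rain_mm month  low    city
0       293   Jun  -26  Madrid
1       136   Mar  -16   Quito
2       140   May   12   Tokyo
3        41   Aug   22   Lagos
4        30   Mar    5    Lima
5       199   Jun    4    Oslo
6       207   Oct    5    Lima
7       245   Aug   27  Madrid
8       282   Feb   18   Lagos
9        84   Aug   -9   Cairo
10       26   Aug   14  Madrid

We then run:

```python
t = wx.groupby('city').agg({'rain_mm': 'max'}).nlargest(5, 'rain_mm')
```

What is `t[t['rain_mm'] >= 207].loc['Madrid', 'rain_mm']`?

293

group by city, max of rain_mm:
        rain_mm
city           
Cairo        84
Lagos       282
Lima        207
Madrid      293
Oslo        199
Quito       136
Tokyo       140
take 5 rows with largest rain_mm:
        rain_mm
city           
Madrid      293
Lagos       282
Lima        207
Oslo        199
Tokyo       140
filter rows where rain_mm >= 207:
        rain_mm
city           
Madrid      293
Lagos       282
Lima        207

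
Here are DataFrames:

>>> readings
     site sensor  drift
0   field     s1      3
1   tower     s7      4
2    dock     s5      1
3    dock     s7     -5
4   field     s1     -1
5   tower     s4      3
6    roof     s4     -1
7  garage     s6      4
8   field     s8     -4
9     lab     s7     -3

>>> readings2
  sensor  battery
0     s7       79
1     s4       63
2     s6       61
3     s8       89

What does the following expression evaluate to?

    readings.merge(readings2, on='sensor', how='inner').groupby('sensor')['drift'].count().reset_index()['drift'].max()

3

merge on 'sensor' (how='inner') → 7 rows:
     site sensor  drift  battery
0   tower     s7      4       79
1    dock     s7     -5       79
2   tower     s4      3       63
3    roof     s4     -1       63
4  garage     s6      4       61
5   field     s8     -4       89
6     lab     s7     -3       79
group by sensor, count of drift:
sensor
s4    2
s6    1
s7    3
s8    1
Name: drift, dtype: int64
reset_index():
  sensor  drift
0     s4      2
1     s6      1
2     s7      3
3     s8      1
max of column 'drift' → 3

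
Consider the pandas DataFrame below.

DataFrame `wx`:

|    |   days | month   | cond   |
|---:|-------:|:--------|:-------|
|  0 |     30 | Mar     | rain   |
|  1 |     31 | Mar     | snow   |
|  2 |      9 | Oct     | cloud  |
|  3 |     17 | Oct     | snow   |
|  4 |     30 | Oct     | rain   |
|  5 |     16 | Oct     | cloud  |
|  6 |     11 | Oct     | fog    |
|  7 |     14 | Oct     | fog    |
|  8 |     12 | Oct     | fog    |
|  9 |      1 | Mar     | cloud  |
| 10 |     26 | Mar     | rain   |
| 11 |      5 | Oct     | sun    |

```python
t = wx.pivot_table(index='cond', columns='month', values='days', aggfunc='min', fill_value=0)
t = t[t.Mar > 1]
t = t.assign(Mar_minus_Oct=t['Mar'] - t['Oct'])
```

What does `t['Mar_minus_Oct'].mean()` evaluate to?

5.0

pivot: rows=cond, cols=month, min(days):
month  Mar  Oct
cond           
cloud    1    9
fog      0   11
rain    26   30
snow    31   17
sun      0    5
filter rows where Mar > 1:
month  Mar  Oct
cond           
rain    26   30
snow    31   17
add column Mar_minus_Oct = t['Mar'] - t['Oct']:
month  Mar  Oct  Mar_minus_Oct
cond                          
rain    26   30             -4
snow    31   17             14
Finally, mean of column 'Mar_minus_Oct' = 5.0.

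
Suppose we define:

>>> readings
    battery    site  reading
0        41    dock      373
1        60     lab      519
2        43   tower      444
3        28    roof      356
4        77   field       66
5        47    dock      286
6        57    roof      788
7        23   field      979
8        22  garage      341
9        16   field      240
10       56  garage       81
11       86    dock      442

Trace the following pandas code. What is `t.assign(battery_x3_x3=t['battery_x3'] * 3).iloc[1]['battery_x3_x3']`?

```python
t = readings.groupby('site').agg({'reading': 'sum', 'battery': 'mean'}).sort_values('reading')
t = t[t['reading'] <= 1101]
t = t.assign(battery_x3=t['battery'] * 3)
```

group by site: sum(reading), mean(battery):
        reading    battery
site                      
dock       1101  58.000000
field      1285  38.666667
garage      422  39.000000
lab         519  60.000000
roof       1144  42.500000
tower       444  43.000000
sort by reading:
        reading    battery
site                      
garage      422  39.000000
tower       444  43.000000
lab         519  60.000000
dock       1101  58.000000
roof       1144  42.500000
field      1285  38.666667
filter rows where reading <= 1101:
        reading  battery
site                    
garage      422     39.0
tower       444     43.0
lab         519     60.0
dock       1101     58.0
add column battery_x3 = t['battery'] * 3:
        reading  battery  battery_x3
site                                
garage      422     39.0       117.0
tower       444     43.0       129.0
lab         519     60.0       180.0
dock       1101     58.0       174.0
add column battery_x3_x3 = t['battery_x3'] * 3:
        reading  battery  battery_x3  battery_x3_x3
site                                               
garage      422     39.0       117.0          351.0
tower       444     43.0       129.0          387.0
lab         519     60.0       180.0          540.0
dock       1101     58.0       174.0          522.0

387.0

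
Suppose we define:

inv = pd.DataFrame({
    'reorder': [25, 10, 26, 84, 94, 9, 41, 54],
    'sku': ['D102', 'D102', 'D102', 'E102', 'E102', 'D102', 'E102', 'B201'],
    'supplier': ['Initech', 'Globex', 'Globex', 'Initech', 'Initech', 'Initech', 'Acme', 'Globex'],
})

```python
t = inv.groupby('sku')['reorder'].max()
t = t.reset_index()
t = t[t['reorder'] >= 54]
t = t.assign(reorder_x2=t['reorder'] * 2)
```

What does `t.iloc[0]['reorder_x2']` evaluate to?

108

group by sku, max of reorder:
sku
B201    54
D102    26
E102    94
Name: reorder, dtype: int64
reset_index():
    sku  reorder
0  B201       54
1  D102       26
2  E102       94
filter rows where reorder >= 54:
    sku  reorder
0  B201       54
2  E102       94
add column reorder_x2 = t['reorder'] * 2:
    sku  reorder  reorder_x2
0  B201       54         108
2  E102       94         188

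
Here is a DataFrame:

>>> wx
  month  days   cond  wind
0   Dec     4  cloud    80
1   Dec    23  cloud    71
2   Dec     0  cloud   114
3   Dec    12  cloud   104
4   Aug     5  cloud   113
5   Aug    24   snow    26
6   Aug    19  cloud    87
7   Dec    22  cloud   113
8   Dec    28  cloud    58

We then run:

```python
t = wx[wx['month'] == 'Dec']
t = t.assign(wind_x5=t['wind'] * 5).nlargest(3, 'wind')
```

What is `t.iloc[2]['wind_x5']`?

520

filter rows where month == 'Dec':
  month  days   cond  wind
0   Dec     4  cloud    80
1   Dec    23  cloud    71
2   Dec     0  cloud   114
3   Dec    12  cloud   104
7   Dec    22  cloud   113
8   Dec    28  cloud    58
add column wind_x5 = t['wind'] * 5:
  month  days   cond  wind  wind_x5
0   Dec     4  cloud    80      400
1   Dec    23  cloud    71      355
2   Dec     0  cloud   114      570
3   Dec    12  cloud   104      520
7   Dec    22  cloud   113      565
8   Dec    28  cloud    58      290
take 3 rows with largest wind:
  month  days   cond  wind  wind_x5
2   Dec     0  cloud   114      570
7   Dec    22  cloud   113      565
3   Dec    12  cloud   104      520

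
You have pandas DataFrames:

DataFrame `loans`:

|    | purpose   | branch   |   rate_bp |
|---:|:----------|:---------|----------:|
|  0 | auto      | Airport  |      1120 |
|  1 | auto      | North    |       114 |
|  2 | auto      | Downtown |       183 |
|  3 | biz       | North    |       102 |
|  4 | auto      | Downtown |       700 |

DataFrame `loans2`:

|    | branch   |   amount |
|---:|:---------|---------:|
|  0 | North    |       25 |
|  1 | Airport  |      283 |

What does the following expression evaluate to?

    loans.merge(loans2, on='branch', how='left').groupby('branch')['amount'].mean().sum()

308.0

merge on 'branch' (how='left') → 5 rows:
  purpose    branch  rate_bp  amount
0    auto   Airport     1120   283.0
1    auto     North      114    25.0
2    auto  Downtown      183     NaN
3     biz     North      102    25.0
4    auto  Downtown      700     NaN
group by branch, mean of amount:
branch
Airport     283.0
Downtown      NaN
North        25.0
Name: amount, dtype: float64
Reading off the sum of the resulting series, we get 308.0.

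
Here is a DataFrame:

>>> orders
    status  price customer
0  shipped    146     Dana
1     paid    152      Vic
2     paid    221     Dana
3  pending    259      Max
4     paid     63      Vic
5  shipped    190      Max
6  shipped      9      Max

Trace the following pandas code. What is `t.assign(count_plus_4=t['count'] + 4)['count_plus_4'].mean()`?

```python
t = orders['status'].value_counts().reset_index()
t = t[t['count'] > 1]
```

7.0

value_counts of status:
status
shipped    3
paid       3
pending    1
Name: count, dtype: int64
reset_index():
    status  count
0  shipped      3
1     paid      3
2  pending      1
filter rows where count > 1:
    status  count
0  shipped      3
1     paid      3
add column count_plus_4 = t['count'] + 4:
    status  count  count_plus_4
0  shipped      3             7
1     paid      3             7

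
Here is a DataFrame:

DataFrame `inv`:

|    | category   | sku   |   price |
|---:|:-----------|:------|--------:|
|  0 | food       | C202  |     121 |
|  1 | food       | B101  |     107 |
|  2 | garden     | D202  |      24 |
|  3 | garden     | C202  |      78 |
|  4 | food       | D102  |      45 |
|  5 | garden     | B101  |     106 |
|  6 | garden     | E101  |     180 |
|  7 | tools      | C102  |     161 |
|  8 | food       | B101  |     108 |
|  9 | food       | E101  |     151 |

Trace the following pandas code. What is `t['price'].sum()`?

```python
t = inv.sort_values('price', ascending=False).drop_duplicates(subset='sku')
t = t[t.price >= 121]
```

462

sort by price descending:
  category   sku  price
6   garden  E101    180
7    tools  C102    161
9     food  E101    151
0     food  C202    121
8     food  B101    108
1     food  B101    107
5   garden  B101    106
3   garden  C202     78
4     food  D102     45
2   garden  D202     24
drop duplicate sku (keep=first):
  category   sku  price
6   garden  E101    180
7    tools  C102    161
0     food  C202    121
8     food  B101    108
4     food  D102     45
2   garden  D202     24
filter rows where price >= 121:
  category   sku  price
6   garden  E101    180
7    tools  C102    161
0     food  C202    121
sum of column 'price' → 462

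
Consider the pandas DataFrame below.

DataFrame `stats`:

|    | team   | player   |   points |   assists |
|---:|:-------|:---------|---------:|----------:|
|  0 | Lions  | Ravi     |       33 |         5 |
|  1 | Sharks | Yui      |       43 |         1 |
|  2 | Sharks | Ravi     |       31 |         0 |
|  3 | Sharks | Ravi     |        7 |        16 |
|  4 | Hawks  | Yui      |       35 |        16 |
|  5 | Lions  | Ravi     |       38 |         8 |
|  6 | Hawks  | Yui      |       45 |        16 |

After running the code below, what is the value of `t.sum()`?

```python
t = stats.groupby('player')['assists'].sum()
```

62

group by player, sum of assists:
player
Ravi    29
Yui     33
Name: assists, dtype: int64
The sum of the resulting series is 62.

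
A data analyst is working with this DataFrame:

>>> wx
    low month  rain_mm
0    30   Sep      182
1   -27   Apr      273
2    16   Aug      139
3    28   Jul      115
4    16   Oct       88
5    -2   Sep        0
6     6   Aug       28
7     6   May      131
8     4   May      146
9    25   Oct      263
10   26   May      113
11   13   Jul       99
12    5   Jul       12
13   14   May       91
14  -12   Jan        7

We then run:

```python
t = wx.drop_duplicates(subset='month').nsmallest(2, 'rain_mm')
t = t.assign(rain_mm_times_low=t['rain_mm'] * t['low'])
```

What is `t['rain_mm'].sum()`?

95

drop duplicate month (keep=first):
    low month  rain_mm
0    30   Sep      182
1   -27   Apr      273
2    16   Aug      139
3    28   Jul      115
4    16   Oct       88
7     6   May      131
14  -12   Jan        7
take 2 rows with smallest rain_mm:
    low month  rain_mm
14  -12   Jan        7
4    16   Oct       88
add column rain_mm_times_low = t['rain_mm'] * t['low']:
    low month  rain_mm  rain_mm_times_low
14  -12   Jan        7                -84
4    16   Oct       88               1408
Reading off the sum of column 'rain_mm', we get 95.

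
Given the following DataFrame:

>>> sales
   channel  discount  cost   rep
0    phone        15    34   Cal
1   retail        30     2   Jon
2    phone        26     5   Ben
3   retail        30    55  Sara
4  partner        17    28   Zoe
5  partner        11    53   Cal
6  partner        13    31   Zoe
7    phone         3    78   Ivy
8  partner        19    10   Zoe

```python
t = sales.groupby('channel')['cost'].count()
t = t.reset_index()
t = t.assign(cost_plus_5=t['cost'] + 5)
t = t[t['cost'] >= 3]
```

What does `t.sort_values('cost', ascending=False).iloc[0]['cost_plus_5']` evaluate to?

9

group by channel, count of cost:
channel
partner    4
phone      3
retail     2
Name: cost, dtype: int64
reset_index():
   channel  cost
0  partner     4
1    phone     3
2   retail     2
add column cost_plus_5 = t['cost'] + 5:
   channel  cost  cost_plus_5
0  partner     4            9
1    phone     3            8
2   retail     2            7
filter rows where cost >= 3:
   channel  cost  cost_plus_5
0  partner     4            9
1    phone     3            8
sort by cost descending:
   channel  cost  cost_plus_5
0  partner     4            9
1    phone     3            8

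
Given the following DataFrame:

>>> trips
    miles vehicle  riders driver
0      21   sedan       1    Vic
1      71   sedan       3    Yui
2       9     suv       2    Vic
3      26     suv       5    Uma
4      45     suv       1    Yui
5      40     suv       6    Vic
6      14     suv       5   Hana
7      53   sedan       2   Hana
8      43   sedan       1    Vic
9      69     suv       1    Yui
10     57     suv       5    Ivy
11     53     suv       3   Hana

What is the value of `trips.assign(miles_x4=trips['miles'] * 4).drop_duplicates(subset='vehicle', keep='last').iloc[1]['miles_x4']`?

212

add column miles_x4 = trips['miles'] * 4:
    miles vehicle  riders driver  miles_x4
0      21   sedan       1    Vic        84
1      71   sedan       3    Yui       284
2       9     suv       2    Vic        36
3      26     suv       5    Uma       104
4      45     suv       1    Yui       180
5      40     suv       6    Vic       160
6      14     suv       5   Hana        56
7      53   sedan       2   Hana       212
8      43   sedan       1    Vic       172
9      69     suv       1    Yui       276
10     57     suv       5    Ivy       228
11     53     suv       3   Hana       212
drop duplicate vehicle (keep=last):
    miles vehicle  riders driver  miles_x4
8      43   sedan       1    Vic       172
11     53     suv       3   Hana       212
Then the value at position 1, column 'miles_x4': 212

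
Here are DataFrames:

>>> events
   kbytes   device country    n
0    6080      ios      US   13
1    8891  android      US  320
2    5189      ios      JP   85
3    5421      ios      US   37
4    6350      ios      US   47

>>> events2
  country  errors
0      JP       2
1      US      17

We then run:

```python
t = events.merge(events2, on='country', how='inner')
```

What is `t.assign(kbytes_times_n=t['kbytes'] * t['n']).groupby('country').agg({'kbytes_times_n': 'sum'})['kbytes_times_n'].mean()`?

merge on 'country' (how='inner') → 5 rows:
   kbytes   device country    n  errors
0    6080      ios      US   13      17
1    8891  android      US  320      17
2    5189      ios      JP   85       2
3    5421      ios      US   37      17
4    6350      ios      US   47      17
add column kbytes_times_n = t['kbytes'] * t['n']:
   kbytes   device country    n  errors  kbytes_times_n
0    6080      ios      US   13      17           79040
1    8891  android      US  320      17         2845120
2    5189      ios      JP   85       2          441065
3    5421      ios      US   37      17          200577
4    6350      ios      US   47      17          298450
group by country, sum of kbytes_times_n:
         kbytes_times_n
country                
JP               441065
US              3423187
Hence 1932126.0.

1932126.0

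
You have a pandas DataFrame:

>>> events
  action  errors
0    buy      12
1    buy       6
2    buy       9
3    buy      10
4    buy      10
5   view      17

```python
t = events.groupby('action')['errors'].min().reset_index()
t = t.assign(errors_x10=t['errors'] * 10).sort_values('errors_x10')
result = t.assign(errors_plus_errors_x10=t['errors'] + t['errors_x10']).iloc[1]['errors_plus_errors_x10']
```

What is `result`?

187

group by action, min of errors:
action
buy      6
view    17
Name: errors, dtype: int64
reset_index():
  action  errors
0    buy       6
1   view      17
add column errors_x10 = t['errors'] * 10:
  action  errors  errors_x10
0    buy       6          60
1   view      17         170
sort by errors_x10:
  action  errors  errors_x10
0    buy       6          60
1   view      17         170
add column errors_plus_errors_x10 = t['errors'] + t['errors_x10']:
  action  errors  errors_x10  errors_plus_errors_x10
0    buy       6          60                      66
1   view      17         170                     187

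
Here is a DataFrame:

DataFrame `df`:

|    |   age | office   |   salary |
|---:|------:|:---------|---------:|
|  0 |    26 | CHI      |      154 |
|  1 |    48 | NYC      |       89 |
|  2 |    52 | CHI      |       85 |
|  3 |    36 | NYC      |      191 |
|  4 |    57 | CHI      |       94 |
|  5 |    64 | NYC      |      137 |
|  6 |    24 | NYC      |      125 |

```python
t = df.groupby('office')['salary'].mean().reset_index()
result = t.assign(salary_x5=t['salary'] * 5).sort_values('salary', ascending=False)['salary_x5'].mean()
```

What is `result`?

group by office, mean of salary:
office
CHI    111.0
NYC    135.5
Name: salary, dtype: float64
reset_index():
  office  salary
0    CHI   111.0
1    NYC   135.5
add column salary_x5 = t['salary'] * 5:
  office  salary  salary_x5
0    CHI   111.0      555.0
1    NYC   135.5      677.5
sort by salary descending:
  office  salary  salary_x5
1    NYC   135.5      677.5
0    CHI   111.0      555.0
Then the mean of column 'salary_x5': 616.25

616.25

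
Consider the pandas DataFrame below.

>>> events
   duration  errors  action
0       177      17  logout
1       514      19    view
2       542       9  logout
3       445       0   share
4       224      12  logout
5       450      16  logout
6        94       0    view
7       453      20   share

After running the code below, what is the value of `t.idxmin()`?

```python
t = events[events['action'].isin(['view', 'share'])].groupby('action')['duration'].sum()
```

filter rows where action in ['view', 'share']:
   duration  errors action
1       514      19   view
3       445       0  share
6        94       0   view
7       453      20  share
group by action, sum of duration:
action
share    898
view     608
Name: duration, dtype: int64

view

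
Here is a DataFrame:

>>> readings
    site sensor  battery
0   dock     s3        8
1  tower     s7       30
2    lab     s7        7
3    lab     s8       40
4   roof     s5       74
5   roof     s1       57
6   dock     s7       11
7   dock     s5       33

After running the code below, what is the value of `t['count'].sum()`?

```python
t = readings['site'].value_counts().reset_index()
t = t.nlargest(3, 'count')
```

7

value_counts of site:
site
dock     3
lab      2
roof     2
tower    1
Name: count, dtype: int64
reset_index():
    site  count
0   dock      3
1    lab      2
2   roof      2
3  tower      1
take 3 rows with largest count:
   site  count
0  dock      3
1   lab      2
2  roof      2
Then the sum of column 'count': 7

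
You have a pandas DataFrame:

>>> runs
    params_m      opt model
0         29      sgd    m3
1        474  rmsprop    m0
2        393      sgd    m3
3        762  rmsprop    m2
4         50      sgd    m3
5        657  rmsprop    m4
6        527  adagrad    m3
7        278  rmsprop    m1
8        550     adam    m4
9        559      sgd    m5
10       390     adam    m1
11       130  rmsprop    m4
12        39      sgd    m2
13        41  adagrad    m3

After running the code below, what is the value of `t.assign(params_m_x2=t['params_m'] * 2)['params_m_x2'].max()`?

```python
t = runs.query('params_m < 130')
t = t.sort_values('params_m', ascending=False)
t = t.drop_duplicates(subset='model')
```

100

filter rows where params_m < 130:
    params_m      opt model
0         29      sgd    m3
4         50      sgd    m3
12        39      sgd    m2
13        41  adagrad    m3
sort by params_m descending:
    params_m      opt model
4         50      sgd    m3
13        41  adagrad    m3
12        39      sgd    m2
0         29      sgd    m3
drop duplicate model (keep=first):
    params_m  opt model
4         50  sgd    m3
12        39  sgd    m2
add column params_m_x2 = t['params_m'] * 2:
    params_m  opt model  params_m_x2
4         50  sgd    m3          100
12        39  sgd    m2           78
Then the max of column 'params_m_x2': 100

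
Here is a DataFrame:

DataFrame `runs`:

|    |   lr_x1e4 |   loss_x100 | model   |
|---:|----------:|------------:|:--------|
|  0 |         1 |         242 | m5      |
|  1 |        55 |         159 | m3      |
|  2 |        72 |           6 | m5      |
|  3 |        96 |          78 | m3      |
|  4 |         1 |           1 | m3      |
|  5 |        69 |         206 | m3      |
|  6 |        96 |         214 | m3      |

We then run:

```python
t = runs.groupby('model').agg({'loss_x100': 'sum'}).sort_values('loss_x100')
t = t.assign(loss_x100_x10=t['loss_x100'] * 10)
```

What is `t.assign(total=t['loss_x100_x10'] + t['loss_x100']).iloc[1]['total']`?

7238

group by model, sum of loss_x100:
       loss_x100
model           
m3           658
m5           248
sort by loss_x100:
       loss_x100
model           
m5           248
m3           658
add column loss_x100_x10 = t['loss_x100'] * 10:
       loss_x100  loss_x100_x10
model                          
m5           248           2480
m3           658           6580
add column total = t['loss_x100_x10'] + t['loss_x100']:
       loss_x100  loss_x100_x10  total
model                                 
m5           248           2480   2728
m3           658           6580   7238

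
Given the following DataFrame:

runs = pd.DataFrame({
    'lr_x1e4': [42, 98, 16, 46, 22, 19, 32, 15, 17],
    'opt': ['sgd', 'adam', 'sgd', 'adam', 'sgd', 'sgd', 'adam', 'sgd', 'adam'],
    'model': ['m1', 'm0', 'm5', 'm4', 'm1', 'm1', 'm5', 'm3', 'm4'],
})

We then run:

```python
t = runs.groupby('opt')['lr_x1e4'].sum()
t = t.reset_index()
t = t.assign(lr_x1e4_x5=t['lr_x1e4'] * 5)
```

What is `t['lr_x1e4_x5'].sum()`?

1535

group by opt, sum of lr_x1e4:
opt
adam    193
sgd     114
Name: lr_x1e4, dtype: int64
reset_index():
    opt  lr_x1e4
0  adam      193
1   sgd      114
add column lr_x1e4_x5 = t['lr_x1e4'] * 5:
    opt  lr_x1e4  lr_x1e4_x5
0  adam      193         965
1   sgd      114         570
Reading off the sum of column 'lr_x1e4_x5', we get 1535.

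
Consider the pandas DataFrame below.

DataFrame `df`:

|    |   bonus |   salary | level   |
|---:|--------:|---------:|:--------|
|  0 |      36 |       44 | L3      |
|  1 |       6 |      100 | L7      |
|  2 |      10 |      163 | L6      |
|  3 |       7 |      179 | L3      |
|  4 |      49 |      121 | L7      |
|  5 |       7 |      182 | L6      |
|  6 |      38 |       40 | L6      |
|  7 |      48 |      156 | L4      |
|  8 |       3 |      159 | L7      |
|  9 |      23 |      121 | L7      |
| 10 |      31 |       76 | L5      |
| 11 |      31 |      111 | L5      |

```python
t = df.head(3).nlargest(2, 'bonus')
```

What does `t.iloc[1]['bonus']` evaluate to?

take first 3 rows:
   bonus  salary level
0     36      44    L3
1      6     100    L7
2     10     163    L6
take 2 rows with largest bonus:
   bonus  salary level
0     36      44    L3
2     10     163    L6
The value at position 1, column 'bonus' is 10.

10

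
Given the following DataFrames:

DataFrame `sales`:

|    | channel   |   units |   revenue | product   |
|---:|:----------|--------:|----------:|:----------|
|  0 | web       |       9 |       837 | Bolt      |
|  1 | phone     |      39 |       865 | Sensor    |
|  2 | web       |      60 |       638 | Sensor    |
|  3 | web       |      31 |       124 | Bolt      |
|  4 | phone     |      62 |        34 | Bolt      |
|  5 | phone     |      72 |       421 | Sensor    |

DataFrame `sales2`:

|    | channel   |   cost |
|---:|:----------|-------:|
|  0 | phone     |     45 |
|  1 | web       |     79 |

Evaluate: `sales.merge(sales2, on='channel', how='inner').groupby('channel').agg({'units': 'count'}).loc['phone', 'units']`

merge on 'channel' (how='inner') → 6 rows:
  channel  units  revenue product  cost
0     web      9      837    Bolt    79
1   phone     39      865  Sensor    45
2     web     60      638  Sensor    79
3     web     31      124    Bolt    79
4   phone     62       34    Bolt    45
5   phone     72      421  Sensor    45
group by channel, count of units:
         units
channel       
phone        3
web          3

3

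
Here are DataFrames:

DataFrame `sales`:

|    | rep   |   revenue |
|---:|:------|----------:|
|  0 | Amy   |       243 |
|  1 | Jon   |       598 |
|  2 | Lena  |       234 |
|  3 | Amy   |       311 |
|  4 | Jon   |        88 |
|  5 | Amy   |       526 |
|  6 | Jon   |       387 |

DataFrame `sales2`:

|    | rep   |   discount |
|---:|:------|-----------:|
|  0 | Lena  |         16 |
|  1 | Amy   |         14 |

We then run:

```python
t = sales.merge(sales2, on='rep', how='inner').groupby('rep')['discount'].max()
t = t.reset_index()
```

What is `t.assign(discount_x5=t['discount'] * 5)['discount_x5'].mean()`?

75.0

merge on 'rep' (how='inner') → 4 rows:
    rep  revenue  discount
0   Amy      243        14
1  Lena      234        16
2   Amy      311        14
3   Amy      526        14
group by rep, max of discount:
rep
Amy     14
Lena    16
Name: discount, dtype: int64
reset_index():
    rep  discount
0   Amy        14
1  Lena        16
add column discount_x5 = t['discount'] * 5:
    rep  discount  discount_x5
0   Amy        14           70
1  Lena        16           80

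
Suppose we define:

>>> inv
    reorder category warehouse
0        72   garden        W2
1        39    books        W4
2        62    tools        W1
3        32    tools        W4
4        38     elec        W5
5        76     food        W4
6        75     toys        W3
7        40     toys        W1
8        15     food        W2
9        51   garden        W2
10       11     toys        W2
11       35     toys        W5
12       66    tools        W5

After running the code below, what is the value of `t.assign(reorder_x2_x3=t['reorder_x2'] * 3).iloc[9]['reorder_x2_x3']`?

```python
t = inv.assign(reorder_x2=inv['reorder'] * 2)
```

306

add column reorder_x2 = inv['reorder'] * 2:
    reorder category warehouse  reorder_x2
0        72   garden        W2         144
1        39    books        W4          78
2        62    tools        W1         124
3        32    tools        W4          64
4        38     elec        W5          76
5        76     food        W4         152
6        75     toys        W3         150
7        40     toys        W1          80
8        15     food        W2          30
9        51   garden        W2         102
10       11     toys        W2          22
11       35     toys        W5          70
12       66    tools        W5         132
add column reorder_x2_x3 = t['reorder_x2'] * 3:
    reorder category warehouse  reorder_x2  reorder_x2_x3
0        72   garden        W2         144            432
1        39    books        W4          78            234
2        62    tools        W1         124            372
3        32    tools        W4          64            192
4        38     elec        W5          76            228
5        76     food        W4         152            456
6        75     toys        W3         150            450
7        40     toys        W1          80            240
8        15     food        W2          30             90
9        51   garden        W2         102            306
10       11     toys        W2          22             66
11       35     toys        W5          70            210
12       66    tools        W5         132            396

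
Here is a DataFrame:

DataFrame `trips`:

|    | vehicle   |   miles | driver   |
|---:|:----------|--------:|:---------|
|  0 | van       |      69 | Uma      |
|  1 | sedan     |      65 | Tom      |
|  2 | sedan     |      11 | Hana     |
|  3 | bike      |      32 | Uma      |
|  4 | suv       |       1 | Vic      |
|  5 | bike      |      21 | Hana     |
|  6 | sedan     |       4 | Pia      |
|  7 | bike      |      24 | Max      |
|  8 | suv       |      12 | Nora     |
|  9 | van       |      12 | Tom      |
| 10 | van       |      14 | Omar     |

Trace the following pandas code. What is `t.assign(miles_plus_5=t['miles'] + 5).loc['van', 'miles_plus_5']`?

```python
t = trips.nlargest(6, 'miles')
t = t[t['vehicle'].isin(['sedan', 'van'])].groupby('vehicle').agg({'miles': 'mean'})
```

take 6 rows with largest miles:
   vehicle  miles driver
0      van     69    Uma
1    sedan     65    Tom
3     bike     32    Uma
7     bike     24    Max
5     bike     21   Hana
10     van     14   Omar
filter rows where vehicle in ['sedan', 'van']:
   vehicle  miles driver
0      van     69    Uma
1    sedan     65    Tom
10     van     14   Omar
group by vehicle, mean of miles:
         miles
vehicle       
sedan     65.0
van       41.5
add column miles_plus_5 = t['miles'] + 5:
         miles  miles_plus_5
vehicle                     
sedan     65.0          70.0
van       41.5          46.5
Taking the value at row 'van', column 'miles_plus_5' gives 46.5.

46.5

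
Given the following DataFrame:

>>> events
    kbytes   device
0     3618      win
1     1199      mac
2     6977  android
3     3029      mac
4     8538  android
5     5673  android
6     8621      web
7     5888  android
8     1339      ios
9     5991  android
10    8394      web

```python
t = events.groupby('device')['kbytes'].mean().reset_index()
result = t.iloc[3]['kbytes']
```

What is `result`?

8507.5

group by device, mean of kbytes:
device
android    6613.4
ios        1339.0
mac        2114.0
web        8507.5
win        3618.0
Name: kbytes, dtype: float64
reset_index():
    device  kbytes
0  android  6613.4
1      ios  1339.0
2      mac  2114.0
3      web  8507.5
4      win  3618.0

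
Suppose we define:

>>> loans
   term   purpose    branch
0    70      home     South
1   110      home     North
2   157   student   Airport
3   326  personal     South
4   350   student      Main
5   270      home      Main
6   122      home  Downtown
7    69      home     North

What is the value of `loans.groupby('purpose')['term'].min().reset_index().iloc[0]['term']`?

69

group by purpose, min of term:
purpose
home         69
personal    326
student     157
Name: term, dtype: int64
reset_index():
    purpose  term
0      home    69
1  personal   326
2   student   157
value at position 0, column 'term' → 69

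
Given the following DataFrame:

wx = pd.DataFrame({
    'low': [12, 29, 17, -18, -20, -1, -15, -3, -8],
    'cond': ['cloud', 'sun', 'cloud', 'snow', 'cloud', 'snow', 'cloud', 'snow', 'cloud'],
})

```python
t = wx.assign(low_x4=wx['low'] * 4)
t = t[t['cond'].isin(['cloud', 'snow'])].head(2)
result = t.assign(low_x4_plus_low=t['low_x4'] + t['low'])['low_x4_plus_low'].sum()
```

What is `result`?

145

add column low_x4 = wx['low'] * 4:
   low   cond  low_x4
0   12  cloud      48
1   29    sun     116
2   17  cloud      68
3  -18   snow     -72
4  -20  cloud     -80
5   -1   snow      -4
6  -15  cloud     -60
7   -3   snow     -12
8   -8  cloud     -32
filter rows where cond in ['cloud', 'snow']:
   low   cond  low_x4
0   12  cloud      48
2   17  cloud      68
3  -18   snow     -72
4  -20  cloud     -80
5   -1   snow      -4
6  -15  cloud     -60
7   -3   snow     -12
8   -8  cloud     -32
take first 2 rows:
   low   cond  low_x4
0   12  cloud      48
2   17  cloud      68
add column low_x4_plus_low = t['low_x4'] + t['low']:
   low   cond  low_x4  low_x4_plus_low
0   12  cloud      48               60
2   17  cloud      68               85
Finally, sum of column 'low_x4_plus_low' = 145.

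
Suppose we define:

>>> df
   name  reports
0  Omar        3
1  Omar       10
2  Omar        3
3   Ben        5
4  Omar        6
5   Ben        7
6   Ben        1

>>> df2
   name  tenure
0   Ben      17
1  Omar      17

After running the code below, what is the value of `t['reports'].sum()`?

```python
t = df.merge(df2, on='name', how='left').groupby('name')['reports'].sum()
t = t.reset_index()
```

merge on 'name' (how='left') → 7 rows:
   name  reports  tenure
0  Omar        3      17
1  Omar       10      17
2  Omar        3      17
3   Ben        5      17
4  Omar        6      17
5   Ben        7      17
6   Ben        1      17
group by name, sum of reports:
name
Ben     13
Omar    22
Name: reports, dtype: int64
reset_index():
   name  reports
0   Ben       13
1  Omar       22
Finally, sum of column 'reports' = 35.

35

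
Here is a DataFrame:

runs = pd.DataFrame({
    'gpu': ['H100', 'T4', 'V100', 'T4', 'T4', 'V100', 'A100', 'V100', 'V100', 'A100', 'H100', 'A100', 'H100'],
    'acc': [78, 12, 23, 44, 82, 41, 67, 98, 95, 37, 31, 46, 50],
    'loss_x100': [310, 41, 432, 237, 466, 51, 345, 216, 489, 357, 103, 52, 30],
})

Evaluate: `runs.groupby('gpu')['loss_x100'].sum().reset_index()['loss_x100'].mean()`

782.25

group by gpu, sum of loss_x100:
gpu
A100     754
H100     443
T4       744
V100    1188
Name: loss_x100, dtype: int64
reset_index():
    gpu  loss_x100
0  A100        754
1  H100        443
2    T4        744
3  V100       1188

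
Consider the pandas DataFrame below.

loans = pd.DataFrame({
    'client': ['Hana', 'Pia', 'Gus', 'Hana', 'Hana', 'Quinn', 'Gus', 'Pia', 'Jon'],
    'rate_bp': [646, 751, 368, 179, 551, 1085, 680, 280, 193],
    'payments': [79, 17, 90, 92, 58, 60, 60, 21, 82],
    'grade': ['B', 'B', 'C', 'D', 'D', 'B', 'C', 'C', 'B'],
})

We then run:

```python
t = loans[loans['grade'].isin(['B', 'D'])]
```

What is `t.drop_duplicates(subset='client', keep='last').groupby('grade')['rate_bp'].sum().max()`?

filter rows where grade in ['B', 'D']:
  client  rate_bp  payments grade
0   Hana      646        79     B
1    Pia      751        17     B
3   Hana      179        92     D
4   Hana      551        58     D
5  Quinn     1085        60     B
8    Jon      193        82     B
drop duplicate client (keep=last):
  client  rate_bp  payments grade
1    Pia      751        17     B
4   Hana      551        58     D
5  Quinn     1085        60     B
8    Jon      193        82     B
group by grade, sum of rate_bp:
grade
B    2029
D     551
Name: rate_bp, dtype: int64
Then the max of the resulting series: 2029

2029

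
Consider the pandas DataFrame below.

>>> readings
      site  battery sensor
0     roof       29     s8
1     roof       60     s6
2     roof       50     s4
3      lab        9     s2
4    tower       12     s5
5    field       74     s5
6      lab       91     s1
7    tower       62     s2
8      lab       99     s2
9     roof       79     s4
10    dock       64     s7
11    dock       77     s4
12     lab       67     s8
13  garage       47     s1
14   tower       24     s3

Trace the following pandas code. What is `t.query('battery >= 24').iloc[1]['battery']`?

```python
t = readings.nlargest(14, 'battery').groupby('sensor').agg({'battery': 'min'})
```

62

take 14 rows with largest battery:
      site  battery sensor
8      lab       99     s2
6      lab       91     s1
9     roof       79     s4
11    dock       77     s4
5    field       74     s5
12     lab       67     s8
10    dock       64     s7
7    tower       62     s2
1     roof       60     s6
2     roof       50     s4
13  garage       47     s1
0     roof       29     s8
14   tower       24     s3
4    tower       12     s5
group by sensor, min of battery:
        battery
sensor         
s1           47
s2           62
s3           24
s4           50
s5           12
s6           60
s7           64
s8           29
filter rows where battery >= 24:
        battery
sensor         
s1           47
s2           62
s3           24
s4           50
s6           60
s7           64
s8           29
value at position 1, column 'battery' → 62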